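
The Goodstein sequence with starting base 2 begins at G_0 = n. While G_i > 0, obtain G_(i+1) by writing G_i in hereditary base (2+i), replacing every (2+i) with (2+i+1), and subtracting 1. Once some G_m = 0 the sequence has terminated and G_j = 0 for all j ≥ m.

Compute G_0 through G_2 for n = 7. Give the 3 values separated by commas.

7, 30, 259

G_0=7  [base 2] 2^2 + 2 + 1  →[2↦3]→  3^3 + 3 + 1 = 31  −1 ⇒ G_1=30
G_1=30  [base 3] 3^3 + 3  →[3↦4]→  4^4 + 4 = 260  −1 ⇒ G_2=259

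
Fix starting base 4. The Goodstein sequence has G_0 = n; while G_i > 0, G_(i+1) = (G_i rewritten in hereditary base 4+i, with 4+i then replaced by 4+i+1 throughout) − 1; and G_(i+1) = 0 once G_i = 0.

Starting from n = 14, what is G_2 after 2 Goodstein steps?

base 4: 14 = 3·4 + 2; at 5: 3·5 + 2 = 17; next = 16
base 5: 16 = 3·5 + 1; at 6: 3·6 + 1 = 19; next = 18
base 6: 18 = 3·6; at 7: 3·7 = 21; next = 20

18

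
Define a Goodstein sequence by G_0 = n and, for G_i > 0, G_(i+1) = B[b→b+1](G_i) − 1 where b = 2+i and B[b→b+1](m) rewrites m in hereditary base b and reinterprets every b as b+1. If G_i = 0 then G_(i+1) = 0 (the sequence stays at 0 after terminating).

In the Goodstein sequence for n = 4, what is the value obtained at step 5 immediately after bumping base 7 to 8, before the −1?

(0) 4|_2 = 2^2 ↦ 3^3|_3 = 27 ⇒ 26
(1) 26|_3 = 2·3^2 + 2·3 + 2 ↦ 2·4^2 + 2·4 + 2|_4 = 42 ⇒ 41
(2) 41|_4 = 2·4^2 + 2·4 + 1 ↦ 2·5^2 + 2·5 + 1|_5 = 61 ⇒ 60
(3) 60|_5 = 2·5^2 + 2·5 ↦ 2·6^2 + 2·6|_6 = 84 ⇒ 83
(4) 83|_6 = 2·6^2 + 6 + 5 ↦ 2·7^2 + 7 + 5|_7 = 110 ⇒ 109
(5) 109|_7 = 2·7^2 + 7 + 4 ↦ 2·8^2 + 8 + 4|_8 = 140 ⇒ 139

140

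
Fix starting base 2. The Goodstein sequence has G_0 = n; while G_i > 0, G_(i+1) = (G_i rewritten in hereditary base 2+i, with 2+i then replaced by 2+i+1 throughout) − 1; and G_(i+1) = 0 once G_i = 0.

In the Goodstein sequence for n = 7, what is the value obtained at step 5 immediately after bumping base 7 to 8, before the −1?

16777216

[0] 7 ≡ 2^2 + 2 + 1 (base 2). Lift 3: 31. −1: 30.
[1] 30 ≡ 3^3 + 3 (base 3). Lift 4: 260. −1: 259.
[2] 259 ≡ 4^4 + 3 (base 4). Lift 5: 3128. −1: 3127.
[3] 3127 ≡ 5^5 + 2 (base 5). Lift 6: 46658. −1: 46657.
[4] 46657 ≡ 6^6 + 1 (base 6). Lift 7: 823544. −1: 823543.
[5] 823543 ≡ 7^7 (base 7). Lift 8: 16777216. −1: 16777215.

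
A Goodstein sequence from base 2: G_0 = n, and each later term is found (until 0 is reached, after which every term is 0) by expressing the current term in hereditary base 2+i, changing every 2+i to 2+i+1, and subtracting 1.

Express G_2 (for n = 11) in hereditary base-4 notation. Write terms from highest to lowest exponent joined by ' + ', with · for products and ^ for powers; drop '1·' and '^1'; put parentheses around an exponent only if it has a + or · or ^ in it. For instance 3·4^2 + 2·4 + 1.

4^(4 + 1) + 3

i=0: 11 = 2^(2 + 1) + 2 + 1 (b=2); 2→3: 3^(3 + 1) + 3 + 1 = 85; 85−1 = 84
i=1: 84 = 3^(3 + 1) + 3 (b=3); 3→4: 4^(4 + 1) + 4 = 1028; 1028−1 = 1027
i=2: 1027 = 4^(4 + 1) + 3 (b=4); 4→5: 5^(5 + 1) + 3 = 15628; 15628−1 = 15627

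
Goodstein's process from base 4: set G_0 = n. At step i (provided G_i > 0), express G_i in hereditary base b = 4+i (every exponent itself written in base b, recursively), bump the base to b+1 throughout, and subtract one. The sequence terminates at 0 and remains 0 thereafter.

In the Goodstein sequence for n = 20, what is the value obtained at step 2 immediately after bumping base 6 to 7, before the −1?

20 —HB4→ 4^2 + 4 —bump→ 5^2 + 5 = 30 —(−1)→ 29
29 —HB5→ 5^2 + 4 —bump→ 6^2 + 4 = 40 —(−1)→ 39

52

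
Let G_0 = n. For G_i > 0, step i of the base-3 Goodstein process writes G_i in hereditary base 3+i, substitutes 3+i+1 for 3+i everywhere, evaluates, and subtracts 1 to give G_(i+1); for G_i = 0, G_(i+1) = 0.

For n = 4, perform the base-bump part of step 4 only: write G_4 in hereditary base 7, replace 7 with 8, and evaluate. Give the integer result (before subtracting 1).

step 0: 4 = 3 + 1; sub 4 for 3: 4 + 1; = 5; G_1 = 5−1 = 4
step 1: 4 = 4; sub 5 for 4: 5; = 5; G_2 = 5−1 = 4
step 2: 4 = 4; sub 6 for 5: 4; = 4; G_3 = 4−1 = 3
step 3: 3 = 3; sub 7 for 6: 3; = 3; G_4 = 3−1 = 2
step 4: 2 = 2; sub 8 for 7: 2; = 2; G_5 = 2−1 = 1

2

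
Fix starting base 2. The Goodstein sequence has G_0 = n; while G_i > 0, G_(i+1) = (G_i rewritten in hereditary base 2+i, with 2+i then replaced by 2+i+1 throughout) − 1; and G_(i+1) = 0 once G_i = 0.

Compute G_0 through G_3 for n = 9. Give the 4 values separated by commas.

9, 81, 1023, 9842

step 0: 9 = 2^(2 + 1) + 1; sub 3 for 2: 3^(3 + 1) + 1; = 82; G_1 = 82−1 = 81
step 1: 81 = 3^(3 + 1); sub 4 for 3: 4^(4 + 1); = 1024; G_2 = 1024−1 = 1023
step 2: 1023 = 3·4^4 + 3·4^3 + 3·4^2 + 3·4 + 3; sub 5 for 4: 3·5^5 + 3·5^3 + 3·5^2 + 3·5 + 3; = 9843; G_3 = 9843−1 = 9842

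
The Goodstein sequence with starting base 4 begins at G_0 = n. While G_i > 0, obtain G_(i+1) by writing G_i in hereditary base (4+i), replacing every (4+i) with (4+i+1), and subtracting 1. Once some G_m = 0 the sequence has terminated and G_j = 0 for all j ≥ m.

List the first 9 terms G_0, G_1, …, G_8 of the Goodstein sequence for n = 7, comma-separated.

G_0 = 7. HB_4(7) = 4 + 3. Bump = 8. G_1 = 7.
G_1 = 7. HB_5(7) = 5 + 2. Bump = 8. G_2 = 7.
G_2 = 7. HB_6(7) = 6 + 1. Bump = 8. G_3 = 7.
G_3 = 7. HB_7(7) = 7. Bump = 8. G_4 = 7.
G_4 = 7. HB_8(7) = 7. Bump = 7. G_5 = 6.
G_5 = 6. HB_9(6) = 6. Bump = 6. G_6 = 5.
G_6 = 5. HB_10(5) = 5. Bump = 5. G_7 = 4.
G_7 = 4. HB_11(4) = 4. Bump = 4. G_8 = 3.

7, 7, 7, 7, 7, 6, 5, 4, 3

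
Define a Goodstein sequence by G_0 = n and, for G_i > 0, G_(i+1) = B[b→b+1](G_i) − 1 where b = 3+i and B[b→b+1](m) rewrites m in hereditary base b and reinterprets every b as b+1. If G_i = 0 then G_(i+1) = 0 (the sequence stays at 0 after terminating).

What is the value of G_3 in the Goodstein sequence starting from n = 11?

[0] 11 ≡ 3^2 + 2 (base 3). Lift 4: 18. −1: 17.
[1] 17 ≡ 4^2 + 1 (base 4). Lift 5: 26. −1: 25.
[2] 25 ≡ 5^2 (base 5). Lift 6: 36. −1: 35.

35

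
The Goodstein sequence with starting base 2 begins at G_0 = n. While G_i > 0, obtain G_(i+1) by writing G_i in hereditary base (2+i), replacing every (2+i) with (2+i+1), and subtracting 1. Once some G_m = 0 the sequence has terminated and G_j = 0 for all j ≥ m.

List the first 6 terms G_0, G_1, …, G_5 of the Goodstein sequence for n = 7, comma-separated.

7, 30, 259, 3127, 46657, 823543

[0] 7 ≡ 2^2 + 2 + 1 (base 2). Lift 3: 31. −1: 30.
[1] 30 ≡ 3^3 + 3 (base 3). Lift 4: 260. −1: 259.
[2] 259 ≡ 4^4 + 3 (base 4). Lift 5: 3128. −1: 3127.
[3] 3127 ≡ 5^5 + 2 (base 5). Lift 6: 46658. −1: 46657.
[4] 46657 ≡ 6^6 + 1 (base 6). Lift 7: 823544. −1: 823543.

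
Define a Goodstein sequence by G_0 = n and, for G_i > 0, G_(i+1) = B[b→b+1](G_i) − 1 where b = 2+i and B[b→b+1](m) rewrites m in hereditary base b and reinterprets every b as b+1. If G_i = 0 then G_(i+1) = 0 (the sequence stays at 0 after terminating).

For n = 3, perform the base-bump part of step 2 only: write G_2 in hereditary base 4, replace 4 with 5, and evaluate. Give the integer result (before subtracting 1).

3

step 0: 3 = 2 + 1; sub 3 for 2: 3 + 1; = 4; G_1 = 4−1 = 3
step 1: 3 = 3; sub 4 for 3: 4; = 4; G_2 = 4−1 = 3
step 2: 3 = 3; sub 5 for 4: 3; = 3; G_3 = 3−1 = 2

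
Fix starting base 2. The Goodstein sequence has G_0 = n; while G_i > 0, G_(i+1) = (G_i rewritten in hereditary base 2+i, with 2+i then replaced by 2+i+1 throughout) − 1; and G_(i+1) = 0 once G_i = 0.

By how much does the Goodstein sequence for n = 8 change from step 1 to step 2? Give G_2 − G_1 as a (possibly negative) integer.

473

base 2: 8 = 2^(2 + 1); at 3: 3^(3 + 1) = 81; next = 80
base 3: 80 = 2·3^3 + 2·3^2 + 2·3 + 2; at 4: 2·4^4 + 2·4^2 + 2·4 + 2 = 554; next = 553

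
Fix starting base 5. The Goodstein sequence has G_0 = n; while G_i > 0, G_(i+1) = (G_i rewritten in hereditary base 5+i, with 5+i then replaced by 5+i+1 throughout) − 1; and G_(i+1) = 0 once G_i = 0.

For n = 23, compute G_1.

(0) 23|_5 = 4·5 + 3 ↦ 4·6 + 3|_6 = 27 ⇒ 26
(1) 26|_6 = 4·6 + 2 ↦ 4·7 + 2|_7 = 30 ⇒ 29

26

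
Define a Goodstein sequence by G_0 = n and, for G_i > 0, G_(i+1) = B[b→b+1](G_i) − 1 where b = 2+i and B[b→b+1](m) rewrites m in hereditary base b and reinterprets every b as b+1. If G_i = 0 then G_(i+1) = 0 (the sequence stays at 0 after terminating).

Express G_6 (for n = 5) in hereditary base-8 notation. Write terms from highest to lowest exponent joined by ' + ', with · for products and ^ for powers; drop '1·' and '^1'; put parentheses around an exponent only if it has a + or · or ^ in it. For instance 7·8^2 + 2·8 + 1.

G_0 = 5. HB_2(5) = 2^2 + 1. Bump = 28. G_1 = 27.
G_1 = 27. HB_3(27) = 3^3. Bump = 256. G_2 = 255.
G_2 = 255. HB_4(255) = 3·4^3 + 3·4^2 + 3·4 + 3. Bump = 468. G_3 = 467.
G_3 = 467. HB_5(467) = 3·5^3 + 3·5^2 + 3·5 + 2. Bump = 776. G_4 = 775.
G_4 = 775. HB_6(775) = 3·6^3 + 3·6^2 + 3·6 + 1. Bump = 1198. G_5 = 1197.
G_5 = 1197. HB_7(1197) = 3·7^3 + 3·7^2 + 3·7. Bump = 1752. G_6 = 1751.

3·8^3 + 3·8^2 + 2·8 + 7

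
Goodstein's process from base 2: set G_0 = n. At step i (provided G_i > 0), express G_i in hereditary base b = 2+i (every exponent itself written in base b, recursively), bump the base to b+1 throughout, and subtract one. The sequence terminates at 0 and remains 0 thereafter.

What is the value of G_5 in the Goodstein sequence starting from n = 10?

(0) 10|_2 = 2^(2 + 1) + 2 ↦ 3^(3 + 1) + 3|_3 = 84 ⇒ 83
(1) 83|_3 = 3^(3 + 1) + 2 ↦ 4^(4 + 1) + 2|_4 = 1026 ⇒ 1025
(2) 1025|_4 = 4^(4 + 1) + 1 ↦ 5^(5 + 1) + 1|_5 = 15626 ⇒ 15625
(3) 15625|_5 = 5^(5 + 1) ↦ 6^(6 + 1)|_6 = 279936 ⇒ 279935
(4) 279935|_6 = 5·6^6 + 5·6^5 + 5·6^4 + 5·6^3 + 5·6^2 + 5·6 + 5 ↦ 5·7^7 + 5·7^5 + 5·7^4 + 5·7^3 + 5·7^2 + 5·7 + 5|_7 = 4215755 ⇒ 4215754
(5) 4215754|_7 = 5·7^7 + 5·7^5 + 5·7^4 + 5·7^3 + 5·7^2 + 5·7 + 4 ↦ 5·8^8 + 5·8^5 + 5·8^4 + 5·8^3 + 5·8^2 + 5·8 + 4|_8 = 84073324 ⇒ 84073323

4215754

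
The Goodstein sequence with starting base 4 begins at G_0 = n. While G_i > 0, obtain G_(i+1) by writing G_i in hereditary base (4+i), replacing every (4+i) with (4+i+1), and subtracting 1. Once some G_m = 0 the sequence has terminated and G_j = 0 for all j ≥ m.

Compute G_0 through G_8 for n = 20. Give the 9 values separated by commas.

20, 29, 39, 51, 65, 81, 99, 107, 115

G_0 = 20. HB_4(20) = 4^2 + 4. Bump = 30. G_1 = 29.
G_1 = 29. HB_5(29) = 5^2 + 4. Bump = 40. G_2 = 39.
G_2 = 39. HB_6(39) = 6^2 + 3. Bump = 52. G_3 = 51.
G_3 = 51. HB_7(51) = 7^2 + 2. Bump = 66. G_4 = 65.
G_4 = 65. HB_8(65) = 8^2 + 1. Bump = 82. G_5 = 81.
G_5 = 81. HB_9(81) = 9^2. Bump = 100. G_6 = 99.
G_6 = 99. HB_10(99) = 9·10 + 9. Bump = 108. G_7 = 107.
G_7 = 107. HB_11(107) = 9·11 + 8. Bump = 116. G_8 = 115.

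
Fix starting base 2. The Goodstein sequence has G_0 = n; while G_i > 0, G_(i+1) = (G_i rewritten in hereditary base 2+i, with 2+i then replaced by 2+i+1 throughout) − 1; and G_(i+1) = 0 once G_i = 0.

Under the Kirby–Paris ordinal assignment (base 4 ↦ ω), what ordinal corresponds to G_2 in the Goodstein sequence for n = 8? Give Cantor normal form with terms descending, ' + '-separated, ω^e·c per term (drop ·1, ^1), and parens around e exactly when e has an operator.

i=0: 8 = 2^(2 + 1) (b=2); 2→3: 3^(3 + 1) = 81; 81−1 = 80
i=1: 80 = 2·3^3 + 2·3^2 + 2·3 + 2 (b=3); 3→4: 2·4^4 + 2·4^2 + 2·4 + 2 = 554; 554−1 = 553
i=2: 553 = 2·4^4 + 2·4^2 + 2·4 + 1 (b=4); 4→5: 2·5^5 + 2·5^2 + 2·5 + 1 = 6311; 6311−1 = 6310

ω^ω·2 + ω^2·2 + ω·2 + 1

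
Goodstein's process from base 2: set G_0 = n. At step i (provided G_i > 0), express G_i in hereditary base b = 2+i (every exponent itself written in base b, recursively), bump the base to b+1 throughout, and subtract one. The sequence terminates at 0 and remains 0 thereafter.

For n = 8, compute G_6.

33554571

G_0=8  [base 2] 2^(2 + 1)  →[2↦3]→  3^(3 + 1) = 81  −1 ⇒ G_1=80
G_1=80  [base 3] 2·3^3 + 2·3^2 + 2·3 + 2  →[3↦4]→  2·4^4 + 2·4^2 + 2·4 + 2 = 554  −1 ⇒ G_2=553
G_2=553  [base 4] 2·4^4 + 2·4^2 + 2·4 + 1  →[4↦5]→  2·5^5 + 2·5^2 + 2·5 + 1 = 6311  −1 ⇒ G_3=6310
G_3=6310  [base 5] 2·5^5 + 2·5^2 + 2·5  →[5↦6]→  2·6^6 + 2·6^2 + 2·6 = 93396  −1 ⇒ G_4=93395
G_4=93395  [base 6] 2·6^6 + 2·6^2 + 6 + 5  →[6↦7]→  2·7^7 + 2·7^2 + 7 + 5 = 1647196  −1 ⇒ G_5=1647195
G_5=1647195  [base 7] 2·7^7 + 2·7^2 + 7 + 4  →[7↦8]→  2·8^8 + 2·8^2 + 8 + 4 = 33554572  −1 ⇒ G_6=33554571
G_6=33554571  [base 8] 2·8^8 + 2·8^2 + 8 + 3  →[8↦9]→  2·9^9 + 2·9^2 + 9 + 3 = 774841152  −1 ⇒ G_7=774841151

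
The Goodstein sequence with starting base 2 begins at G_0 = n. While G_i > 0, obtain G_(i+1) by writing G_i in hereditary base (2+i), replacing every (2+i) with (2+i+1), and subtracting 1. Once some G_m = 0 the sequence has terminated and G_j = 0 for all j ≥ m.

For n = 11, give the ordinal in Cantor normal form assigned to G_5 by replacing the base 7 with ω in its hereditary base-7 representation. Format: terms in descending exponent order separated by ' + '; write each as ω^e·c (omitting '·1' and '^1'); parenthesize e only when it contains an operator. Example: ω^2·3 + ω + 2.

G_0 = 11. HB_2(11) = 2^(2 + 1) + 2 + 1. Bump = 85. G_1 = 84.
G_1 = 84. HB_3(84) = 3^(3 + 1) + 3. Bump = 1028. G_2 = 1027.
G_2 = 1027. HB_4(1027) = 4^(4 + 1) + 3. Bump = 15628. G_3 = 15627.
G_3 = 15627. HB_5(15627) = 5^(5 + 1) + 2. Bump = 279938. G_4 = 279937.
G_4 = 279937. HB_6(279937) = 6^(6 + 1) + 1. Bump = 5764802. G_5 = 5764801.
G_5 = 5764801. HB_7(5764801) = 7^(7 + 1). Bump = 134217728. G_6 = 134217727.

ω^(ω + 1)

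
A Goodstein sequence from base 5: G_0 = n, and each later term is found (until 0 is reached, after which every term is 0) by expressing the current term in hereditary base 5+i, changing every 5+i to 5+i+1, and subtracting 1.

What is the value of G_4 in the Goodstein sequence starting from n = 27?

27 —HB5→ 5^2 + 2 —bump→ 6^2 + 2 = 38 —(−1)→ 37
37 —HB6→ 6^2 + 1 —bump→ 7^2 + 1 = 50 —(−1)→ 49
49 —HB7→ 7^2 —bump→ 8^2 = 64 —(−1)→ 63
63 —HB8→ 7·8 + 7 —bump→ 7·9 + 7 = 70 —(−1)→ 69
69 —HB9→ 7·9 + 6 —bump→ 7·10 + 6 = 76 —(−1)→ 75

69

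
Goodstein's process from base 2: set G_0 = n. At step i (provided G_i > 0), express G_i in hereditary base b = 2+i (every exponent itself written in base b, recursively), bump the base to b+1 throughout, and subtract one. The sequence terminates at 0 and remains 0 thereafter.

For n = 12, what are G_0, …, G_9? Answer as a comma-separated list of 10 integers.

12, 107, 1065, 15685, 280019, 5764910, 134217867, 3486784574, 100000000211, 3138428376974

base 2: 12 = 2^(2 + 1) + 2^2; at 3: 3^(3 + 1) + 3^3 = 108; next = 107
base 3: 107 = 3^(3 + 1) + 2·3^2 + 2·3 + 2; at 4: 4^(4 + 1) + 2·4^2 + 2·4 + 2 = 1066; next = 1065
base 4: 1065 = 4^(4 + 1) + 2·4^2 + 2·4 + 1; at 5: 5^(5 + 1) + 2·5^2 + 2·5 + 1 = 15686; next = 15685
base 5: 15685 = 5^(5 + 1) + 2·5^2 + 2·5; at 6: 6^(6 + 1) + 2·6^2 + 2·6 = 280020; next = 280019
base 6: 280019 = 6^(6 + 1) + 2·6^2 + 6 + 5; at 7: 7^(7 + 1) + 2·7^2 + 7 + 5 = 5764911; next = 5764910
base 7: 5764910 = 7^(7 + 1) + 2·7^2 + 7 + 4; at 8: 8^(8 + 1) + 2·8^2 + 8 + 4 = 134217868; next = 134217867
base 8: 134217867 = 8^(8 + 1) + 2·8^2 + 8 + 3; at 9: 9^(9 + 1) + 2·9^2 + 9 + 3 = 3486784575; next = 3486784574
base 9: 3486784574 = 9^(9 + 1) + 2·9^2 + 9 + 2; at 10: 10^(10 + 1) + 2·10^2 + 10 + 2 = 100000000212; next = 100000000211
base 10: 100000000211 = 10^(10 + 1) + 2·10^2 + 10 + 1; at 11: 11^(11 + 1) + 2·11^2 + 11 + 1 = 3138428376975; next = 3138428376974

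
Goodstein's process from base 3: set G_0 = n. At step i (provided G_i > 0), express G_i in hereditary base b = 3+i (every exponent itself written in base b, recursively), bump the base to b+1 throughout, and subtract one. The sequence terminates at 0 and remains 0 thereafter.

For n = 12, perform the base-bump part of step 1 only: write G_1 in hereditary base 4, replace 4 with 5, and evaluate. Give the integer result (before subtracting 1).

G_0 = 12. HB_3(12) = 3^2 + 3. Bump = 20. G_1 = 19.
G_1 = 19. HB_4(19) = 4^2 + 3. Bump = 28. G_2 = 27.

28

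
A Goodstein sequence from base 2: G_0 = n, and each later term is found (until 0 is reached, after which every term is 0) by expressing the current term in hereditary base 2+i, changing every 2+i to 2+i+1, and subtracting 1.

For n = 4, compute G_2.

base 2: 4 = 2^2; at 3: 3^3 = 27; next = 26
base 3: 26 = 2·3^2 + 2·3 + 2; at 4: 2·4^2 + 2·4 + 2 = 42; next = 41
base 4: 41 = 2·4^2 + 2·4 + 1; at 5: 2·5^2 + 2·5 + 1 = 61; next = 60

41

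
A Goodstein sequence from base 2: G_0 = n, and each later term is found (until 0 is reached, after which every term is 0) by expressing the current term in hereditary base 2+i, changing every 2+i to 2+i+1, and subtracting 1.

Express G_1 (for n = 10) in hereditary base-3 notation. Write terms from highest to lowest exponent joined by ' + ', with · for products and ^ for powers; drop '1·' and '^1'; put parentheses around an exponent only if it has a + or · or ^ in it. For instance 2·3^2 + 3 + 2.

3^(3 + 1) + 2

[0] 10 ≡ 2^(2 + 1) + 2 (base 2). Lift 3: 84. −1: 83.
[1] 83 ≡ 3^(3 + 1) + 2 (base 3). Lift 4: 1026. −1: 1025.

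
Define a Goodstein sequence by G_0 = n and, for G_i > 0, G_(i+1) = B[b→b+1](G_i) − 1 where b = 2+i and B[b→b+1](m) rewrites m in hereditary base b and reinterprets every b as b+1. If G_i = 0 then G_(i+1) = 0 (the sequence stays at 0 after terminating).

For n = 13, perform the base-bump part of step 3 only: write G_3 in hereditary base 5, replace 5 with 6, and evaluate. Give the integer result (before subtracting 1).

[0] 13 ≡ 2^(2 + 1) + 2^2 + 1 (base 2). Lift 3: 109. −1: 108.
[1] 108 ≡ 3^(3 + 1) + 3^3 (base 3). Lift 4: 1280. −1: 1279.
[2] 1279 ≡ 4^(4 + 1) + 3·4^3 + 3·4^2 + 3·4 + 3 (base 4). Lift 5: 16093. −1: 16092.
[3] 16092 ≡ 5^(5 + 1) + 3·5^3 + 3·5^2 + 3·5 + 2 (base 5). Lift 6: 280712. −1: 280711.

280712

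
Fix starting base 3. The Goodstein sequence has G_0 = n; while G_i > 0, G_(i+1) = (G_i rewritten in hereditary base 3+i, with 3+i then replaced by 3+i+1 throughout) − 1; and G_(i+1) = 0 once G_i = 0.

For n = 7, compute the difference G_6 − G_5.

0

base 3: 7 = 2·3 + 1; at 4: 2·4 + 1 = 9; next = 8
base 4: 8 = 2·4; at 5: 2·5 = 10; next = 9
base 5: 9 = 5 + 4; at 6: 6 + 4 = 10; next = 9
base 6: 9 = 6 + 3; at 7: 7 + 3 = 10; next = 9
base 7: 9 = 7 + 2; at 8: 8 + 2 = 10; next = 9
base 8: 9 = 8 + 1; at 9: 9 + 1 = 10; next = 9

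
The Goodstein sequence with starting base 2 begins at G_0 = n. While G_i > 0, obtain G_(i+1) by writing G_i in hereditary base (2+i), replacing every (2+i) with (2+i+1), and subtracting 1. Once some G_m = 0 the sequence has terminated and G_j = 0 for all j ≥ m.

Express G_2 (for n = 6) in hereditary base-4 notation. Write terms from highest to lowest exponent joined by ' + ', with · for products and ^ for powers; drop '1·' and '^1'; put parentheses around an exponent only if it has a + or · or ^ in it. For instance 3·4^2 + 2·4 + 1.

4^4 + 1

G_0 = 6. HB_2(6) = 2^2 + 2. Bump = 30. G_1 = 29.
G_1 = 29. HB_3(29) = 3^3 + 2. Bump = 258. G_2 = 257.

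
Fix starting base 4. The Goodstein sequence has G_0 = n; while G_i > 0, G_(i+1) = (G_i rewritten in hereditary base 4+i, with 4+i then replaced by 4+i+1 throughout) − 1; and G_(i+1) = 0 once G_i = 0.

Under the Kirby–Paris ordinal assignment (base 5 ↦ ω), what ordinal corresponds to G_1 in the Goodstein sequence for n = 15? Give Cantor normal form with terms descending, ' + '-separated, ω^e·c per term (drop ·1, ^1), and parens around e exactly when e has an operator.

ω·3 + 2

15 —HB4→ 3·4 + 3 —bump→ 3·5 + 3 = 18 —(−1)→ 17
17 —HB5→ 3·5 + 2 —bump→ 3·6 + 2 = 20 —(−1)→ 19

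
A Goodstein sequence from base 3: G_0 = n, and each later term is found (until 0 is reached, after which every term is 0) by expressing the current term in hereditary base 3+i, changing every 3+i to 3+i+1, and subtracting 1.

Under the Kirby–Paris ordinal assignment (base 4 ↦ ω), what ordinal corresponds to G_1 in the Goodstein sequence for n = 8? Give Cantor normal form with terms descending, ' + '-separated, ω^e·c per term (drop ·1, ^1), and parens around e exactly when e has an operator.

ω·2 + 1

base 3: 8 = 2·3 + 2; at 4: 2·4 + 2 = 10; next = 9
base 4: 9 = 2·4 + 1; at 5: 2·5 + 1 = 11; next = 10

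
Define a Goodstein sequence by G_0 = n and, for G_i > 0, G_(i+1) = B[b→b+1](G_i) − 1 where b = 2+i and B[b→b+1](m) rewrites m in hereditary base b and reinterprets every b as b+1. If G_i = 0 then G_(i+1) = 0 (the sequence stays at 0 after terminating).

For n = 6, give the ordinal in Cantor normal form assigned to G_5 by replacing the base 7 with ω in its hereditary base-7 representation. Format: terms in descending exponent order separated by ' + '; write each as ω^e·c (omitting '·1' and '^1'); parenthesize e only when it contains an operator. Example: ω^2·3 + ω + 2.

ω^5·5 + ω^4·5 + ω^3·5 + ω^2·5 + ω·5 + 4

step 0: 6 = 2^2 + 2; sub 3 for 2: 3^3 + 3; = 30; G_1 = 30−1 = 29
step 1: 29 = 3^3 + 2; sub 4 for 3: 4^4 + 2; = 258; G_2 = 258−1 = 257
step 2: 257 = 4^4 + 1; sub 5 for 4: 5^5 + 1; = 3126; G_3 = 3126−1 = 3125
step 3: 3125 = 5^5; sub 6 for 5: 6^6; = 46656; G_4 = 46656−1 = 46655
step 4: 46655 = 5·6^5 + 5·6^4 + 5·6^3 + 5·6^2 + 5·6 + 5; sub 7 for 6: 5·7^5 + 5·7^4 + 5·7^3 + 5·7^2 + 5·7 + 5; = 98040; G_5 = 98040−1 = 98039
step 5: 98039 = 5·7^5 + 5·7^4 + 5·7^3 + 5·7^2 + 5·7 + 4; sub 8 for 7: 5·8^5 + 5·8^4 + 5·8^3 + 5·8^2 + 5·8 + 4; = 187244; G_6 = 187244−1 = 187243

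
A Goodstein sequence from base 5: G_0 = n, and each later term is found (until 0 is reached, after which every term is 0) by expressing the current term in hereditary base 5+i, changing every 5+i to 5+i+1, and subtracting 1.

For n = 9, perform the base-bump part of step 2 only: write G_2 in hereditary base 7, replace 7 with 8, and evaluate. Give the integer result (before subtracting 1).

i=0: 9 = 5 + 4 (b=5); 5→6: 6 + 4 = 10; 10−1 = 9
i=1: 9 = 6 + 3 (b=6); 6→7: 7 + 3 = 10; 10−1 = 9
i=2: 9 = 7 + 2 (b=7); 7→8: 8 + 2 = 10; 10−1 = 9

10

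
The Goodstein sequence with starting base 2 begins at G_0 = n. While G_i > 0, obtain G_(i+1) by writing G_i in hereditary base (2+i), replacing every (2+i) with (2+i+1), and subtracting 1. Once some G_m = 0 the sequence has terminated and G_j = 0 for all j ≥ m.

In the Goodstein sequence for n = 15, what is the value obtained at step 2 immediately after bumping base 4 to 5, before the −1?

18753

15 —HB2→ 2^(2 + 1) + 2^2 + 2 + 1 —bump→ 3^(3 + 1) + 3^3 + 3 + 1 = 112 —(−1)→ 111
111 —HB3→ 3^(3 + 1) + 3^3 + 3 —bump→ 4^(4 + 1) + 4^4 + 4 = 1284 —(−1)→ 1283
1283 —HB4→ 4^(4 + 1) + 4^4 + 3 —bump→ 5^(5 + 1) + 5^5 + 3 = 18753 —(−1)→ 18752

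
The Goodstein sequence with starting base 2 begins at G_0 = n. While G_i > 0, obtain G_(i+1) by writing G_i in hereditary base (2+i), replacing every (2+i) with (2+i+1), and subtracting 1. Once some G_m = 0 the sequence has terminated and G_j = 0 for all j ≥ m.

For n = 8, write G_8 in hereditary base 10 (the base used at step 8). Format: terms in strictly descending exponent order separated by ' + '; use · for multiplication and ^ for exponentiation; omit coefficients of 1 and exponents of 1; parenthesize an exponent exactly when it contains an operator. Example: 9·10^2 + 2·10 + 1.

2·10^10 + 2·10^2 + 10 + 1

i=0: 8 = 2^(2 + 1) (b=2); 2→3: 3^(3 + 1) = 81; 81−1 = 80
i=1: 80 = 2·3^3 + 2·3^2 + 2·3 + 2 (b=3); 3→4: 2·4^4 + 2·4^2 + 2·4 + 2 = 554; 554−1 = 553
i=2: 553 = 2·4^4 + 2·4^2 + 2·4 + 1 (b=4); 4→5: 2·5^5 + 2·5^2 + 2·5 + 1 = 6311; 6311−1 = 6310
i=3: 6310 = 2·5^5 + 2·5^2 + 2·5 (b=5); 5→6: 2·6^6 + 2·6^2 + 2·6 = 93396; 93396−1 = 93395
i=4: 93395 = 2·6^6 + 2·6^2 + 6 + 5 (b=6); 6→7: 2·7^7 + 2·7^2 + 7 + 5 = 1647196; 1647196−1 = 1647195
i=5: 1647195 = 2·7^7 + 2·7^2 + 7 + 4 (b=7); 7→8: 2·8^8 + 2·8^2 + 8 + 4 = 33554572; 33554572−1 = 33554571
i=6: 33554571 = 2·8^8 + 2·8^2 + 8 + 3 (b=8); 8→9: 2·9^9 + 2·9^2 + 9 + 3 = 774841152; 774841152−1 = 774841151
i=7: 774841151 = 2·9^9 + 2·9^2 + 9 + 2 (b=9); 9→10: 2·10^10 + 2·10^2 + 10 + 2 = 20000000212; 20000000212−1 = 20000000211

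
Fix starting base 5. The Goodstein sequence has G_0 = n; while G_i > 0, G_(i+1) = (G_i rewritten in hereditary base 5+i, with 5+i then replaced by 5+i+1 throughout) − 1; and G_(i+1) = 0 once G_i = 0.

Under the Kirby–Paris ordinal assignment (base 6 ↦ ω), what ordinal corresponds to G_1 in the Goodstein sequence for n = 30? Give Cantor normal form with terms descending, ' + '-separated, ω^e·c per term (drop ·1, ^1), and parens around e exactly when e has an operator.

ω^2 + 5

(0) 30|_5 = 5^2 + 5 ↦ 6^2 + 6|_6 = 42 ⇒ 41
(1) 41|_6 = 6^2 + 5 ↦ 7^2 + 5|_7 = 54 ⇒ 53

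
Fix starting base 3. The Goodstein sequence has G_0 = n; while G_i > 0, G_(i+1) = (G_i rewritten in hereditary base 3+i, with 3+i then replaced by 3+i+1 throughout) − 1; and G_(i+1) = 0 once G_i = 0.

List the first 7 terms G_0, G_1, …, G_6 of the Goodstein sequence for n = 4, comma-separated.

step 0: 4 = 3 + 1; sub 4 for 3: 4 + 1; = 5; G_1 = 5−1 = 4
step 1: 4 = 4; sub 5 for 4: 5; = 5; G_2 = 5−1 = 4
step 2: 4 = 4; sub 6 for 5: 4; = 4; G_3 = 4−1 = 3
step 3: 3 = 3; sub 7 for 6: 3; = 3; G_4 = 3−1 = 2
step 4: 2 = 2; sub 8 for 7: 2; = 2; G_5 = 2−1 = 1
step 5: 1 = 1; sub 9 for 8: 1; = 1; G_6 = 1−1 = 0

4, 4, 4, 3, 2, 1, 0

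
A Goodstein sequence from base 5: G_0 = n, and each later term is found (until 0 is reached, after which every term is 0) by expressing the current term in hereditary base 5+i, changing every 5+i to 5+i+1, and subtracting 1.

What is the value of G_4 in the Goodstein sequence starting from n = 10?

11

G_0=10  [base 5] 2·5  →[5↦6]→  2·6 = 12  −1 ⇒ G_1=11
G_1=11  [base 6] 6 + 5  →[6↦7]→  7 + 5 = 12  −1 ⇒ G_2=11
G_2=11  [base 7] 7 + 4  →[7↦8]→  8 + 4 = 12  −1 ⇒ G_3=11
G_3=11  [base 8] 8 + 3  →[8↦9]→  9 + 3 = 12  −1 ⇒ G_4=11
G_4=11  [base 9] 9 + 2  →[9↦10]→  10 + 2 = 12  −1 ⇒ G_5=11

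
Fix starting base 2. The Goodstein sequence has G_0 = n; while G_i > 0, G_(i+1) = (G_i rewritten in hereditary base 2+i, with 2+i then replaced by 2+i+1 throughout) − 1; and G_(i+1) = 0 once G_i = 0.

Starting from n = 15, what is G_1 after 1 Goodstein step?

15 —HB2→ 2^(2 + 1) + 2^2 + 2 + 1 —bump→ 3^(3 + 1) + 3^3 + 3 + 1 = 112 —(−1)→ 111
111 —HB3→ 3^(3 + 1) + 3^3 + 3 —bump→ 4^(4 + 1) + 4^4 + 4 = 1284 —(−1)→ 1283

111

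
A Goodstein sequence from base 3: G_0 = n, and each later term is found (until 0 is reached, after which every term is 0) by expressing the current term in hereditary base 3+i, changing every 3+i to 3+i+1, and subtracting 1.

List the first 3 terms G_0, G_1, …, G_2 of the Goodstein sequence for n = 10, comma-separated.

10, 16, 24

(0) 10|_3 = 3^2 + 1 ↦ 4^2 + 1|_4 = 17 ⇒ 16
(1) 16|_4 = 4^2 ↦ 5^2|_5 = 25 ⇒ 24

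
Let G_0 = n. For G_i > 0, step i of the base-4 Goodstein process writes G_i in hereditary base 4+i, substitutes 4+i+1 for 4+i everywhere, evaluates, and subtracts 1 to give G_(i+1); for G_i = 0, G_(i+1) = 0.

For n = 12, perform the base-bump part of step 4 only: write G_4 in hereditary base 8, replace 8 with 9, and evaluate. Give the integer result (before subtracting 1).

G_0 = 12. HB_4(12) = 3·4. Bump = 15. G_1 = 14.
G_1 = 14. HB_5(14) = 2·5 + 4. Bump = 16. G_2 = 15.
G_2 = 15. HB_6(15) = 2·6 + 3. Bump = 17. G_3 = 16.
G_3 = 16. HB_7(16) = 2·7 + 2. Bump = 18. G_4 = 17.
G_4 = 17. HB_8(17) = 2·8 + 1. Bump = 19. G_5 = 18.

19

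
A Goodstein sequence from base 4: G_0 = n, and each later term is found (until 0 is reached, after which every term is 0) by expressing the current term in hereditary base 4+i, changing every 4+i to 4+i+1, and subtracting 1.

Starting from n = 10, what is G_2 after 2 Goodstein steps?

12

base 4: 10 = 2·4 + 2; at 5: 2·5 + 2 = 12; next = 11
base 5: 11 = 2·5 + 1; at 6: 2·6 + 1 = 13; next = 12
base 6: 12 = 2·6; at 7: 2·7 = 14; next = 13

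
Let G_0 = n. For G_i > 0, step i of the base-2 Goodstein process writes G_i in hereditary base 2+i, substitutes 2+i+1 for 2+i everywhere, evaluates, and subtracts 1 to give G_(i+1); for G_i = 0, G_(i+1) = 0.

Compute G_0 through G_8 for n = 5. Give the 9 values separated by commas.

5, 27, 255, 467, 775, 1197, 1751, 2454, 3325

(0) 5|_2 = 2^2 + 1 ↦ 3^3 + 1|_3 = 28 ⇒ 27
(1) 27|_3 = 3^3 ↦ 4^4|_4 = 256 ⇒ 255
(2) 255|_4 = 3·4^3 + 3·4^2 + 3·4 + 3 ↦ 3·5^3 + 3·5^2 + 3·5 + 3|_5 = 468 ⇒ 467
(3) 467|_5 = 3·5^3 + 3·5^2 + 3·5 + 2 ↦ 3·6^3 + 3·6^2 + 3·6 + 2|_6 = 776 ⇒ 775
(4) 775|_6 = 3·6^3 + 3·6^2 + 3·6 + 1 ↦ 3·7^3 + 3·7^2 + 3·7 + 1|_7 = 1198 ⇒ 1197
(5) 1197|_7 = 3·7^3 + 3·7^2 + 3·7 ↦ 3·8^3 + 3·8^2 + 3·8|_8 = 1752 ⇒ 1751
(6) 1751|_8 = 3·8^3 + 3·8^2 + 2·8 + 7 ↦ 3·9^3 + 3·9^2 + 2·9 + 7|_9 = 2455 ⇒ 2454
(7) 2454|_9 = 3·9^3 + 3·9^2 + 2·9 + 6 ↦ 3·10^3 + 3·10^2 + 2·10 + 6|_10 = 3326 ⇒ 3325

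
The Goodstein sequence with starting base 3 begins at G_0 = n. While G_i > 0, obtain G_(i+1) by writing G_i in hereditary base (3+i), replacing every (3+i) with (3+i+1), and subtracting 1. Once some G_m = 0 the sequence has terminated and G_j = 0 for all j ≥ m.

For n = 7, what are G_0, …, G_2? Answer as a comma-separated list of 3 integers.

7 —HB3→ 2·3 + 1 —bump→ 2·4 + 1 = 9 —(−1)→ 8
8 —HB4→ 2·4 —bump→ 2·5 = 10 —(−1)→ 9

7, 8, 9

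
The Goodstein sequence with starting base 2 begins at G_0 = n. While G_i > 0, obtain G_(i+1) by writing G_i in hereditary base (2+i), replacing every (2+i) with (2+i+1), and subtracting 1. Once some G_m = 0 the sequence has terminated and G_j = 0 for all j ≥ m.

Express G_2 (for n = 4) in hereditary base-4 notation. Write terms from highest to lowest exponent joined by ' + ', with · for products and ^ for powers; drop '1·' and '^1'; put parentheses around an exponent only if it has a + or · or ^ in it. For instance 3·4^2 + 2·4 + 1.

2·4^2 + 2·4 + 1

i=0: 4 = 2^2 (b=2); 2→3: 3^3 = 27; 27−1 = 26
i=1: 26 = 2·3^2 + 2·3 + 2 (b=3); 3→4: 2·4^2 + 2·4 + 2 = 42; 42−1 = 41
i=2: 41 = 2·4^2 + 2·4 + 1 (b=4); 4→5: 2·5^2 + 2·5 + 1 = 61; 61−1 = 60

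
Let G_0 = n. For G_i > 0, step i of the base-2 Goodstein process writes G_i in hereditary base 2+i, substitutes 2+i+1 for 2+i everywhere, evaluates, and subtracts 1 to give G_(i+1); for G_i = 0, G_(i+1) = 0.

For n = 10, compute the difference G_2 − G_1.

942

i=0: 10 = 2^(2 + 1) + 2 (b=2); 2→3: 3^(3 + 1) + 3 = 84; 84−1 = 83
i=1: 83 = 3^(3 + 1) + 2 (b=3); 3→4: 4^(4 + 1) + 2 = 1026; 1026−1 = 1025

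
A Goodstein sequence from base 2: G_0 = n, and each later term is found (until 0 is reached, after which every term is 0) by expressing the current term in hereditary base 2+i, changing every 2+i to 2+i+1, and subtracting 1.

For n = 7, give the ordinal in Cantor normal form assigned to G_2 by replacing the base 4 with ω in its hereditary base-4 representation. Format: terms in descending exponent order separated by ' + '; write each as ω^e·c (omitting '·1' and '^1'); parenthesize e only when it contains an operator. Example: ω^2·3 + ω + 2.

(0) 7|_2 = 2^2 + 2 + 1 ↦ 3^3 + 3 + 1|_3 = 31 ⇒ 30
(1) 30|_3 = 3^3 + 3 ↦ 4^4 + 4|_4 = 260 ⇒ 259
(2) 259|_4 = 4^4 + 3 ↦ 5^5 + 3|_5 = 3128 ⇒ 3127

ω^ω + 3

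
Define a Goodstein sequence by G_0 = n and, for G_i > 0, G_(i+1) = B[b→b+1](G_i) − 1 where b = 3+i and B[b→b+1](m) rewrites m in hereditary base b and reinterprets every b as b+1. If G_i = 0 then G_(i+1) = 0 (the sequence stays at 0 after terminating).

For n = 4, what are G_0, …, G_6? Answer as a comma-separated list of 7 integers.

step 0: 4 = 3 + 1; sub 4 for 3: 4 + 1; = 5; G_1 = 5−1 = 4
step 1: 4 = 4; sub 5 for 4: 5; = 5; G_2 = 5−1 = 4
step 2: 4 = 4; sub 6 for 5: 4; = 4; G_3 = 4−1 = 3
step 3: 3 = 3; sub 7 for 6: 3; = 3; G_4 = 3−1 = 2
step 4: 2 = 2; sub 8 for 7: 2; = 2; G_5 = 2−1 = 1
step 5: 1 = 1; sub 9 for 8: 1; = 1; G_6 = 1−1 = 0

4, 4, 4, 3, 2, 1, 0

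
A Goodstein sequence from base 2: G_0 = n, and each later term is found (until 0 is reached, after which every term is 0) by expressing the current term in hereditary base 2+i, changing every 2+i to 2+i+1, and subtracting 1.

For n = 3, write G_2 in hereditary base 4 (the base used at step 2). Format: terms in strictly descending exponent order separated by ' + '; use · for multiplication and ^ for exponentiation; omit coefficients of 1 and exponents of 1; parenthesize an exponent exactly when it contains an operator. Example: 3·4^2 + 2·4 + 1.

3

G_0=3  [base 2] 2 + 1  →[2↦3]→  3 + 1 = 4  −1 ⇒ G_1=3
G_1=3  [base 3] 3  →[3↦4]→  4 = 4  −1 ⇒ G_2=3
G_2=3  [base 4] 3  →[4↦5]→  3 = 3  −1 ⇒ G_3=2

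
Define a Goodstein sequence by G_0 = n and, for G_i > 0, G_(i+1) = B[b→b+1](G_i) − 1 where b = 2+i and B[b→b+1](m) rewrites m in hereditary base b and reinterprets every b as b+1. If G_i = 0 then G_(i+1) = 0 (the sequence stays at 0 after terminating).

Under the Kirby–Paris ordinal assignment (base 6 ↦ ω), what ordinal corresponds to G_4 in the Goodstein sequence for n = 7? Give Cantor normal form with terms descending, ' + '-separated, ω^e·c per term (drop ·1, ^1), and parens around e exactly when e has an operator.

ω^ω + 1

step 0: 7 = 2^2 + 2 + 1; sub 3 for 2: 3^3 + 3 + 1; = 31; G_1 = 31−1 = 30
step 1: 30 = 3^3 + 3; sub 4 for 3: 4^4 + 4; = 260; G_2 = 260−1 = 259
step 2: 259 = 4^4 + 3; sub 5 for 4: 5^5 + 3; = 3128; G_3 = 3128−1 = 3127
step 3: 3127 = 5^5 + 2; sub 6 for 5: 6^6 + 2; = 46658; G_4 = 46658−1 = 46657
step 4: 46657 = 6^6 + 1; sub 7 for 6: 7^7 + 1; = 823544; G_5 = 823544−1 = 823543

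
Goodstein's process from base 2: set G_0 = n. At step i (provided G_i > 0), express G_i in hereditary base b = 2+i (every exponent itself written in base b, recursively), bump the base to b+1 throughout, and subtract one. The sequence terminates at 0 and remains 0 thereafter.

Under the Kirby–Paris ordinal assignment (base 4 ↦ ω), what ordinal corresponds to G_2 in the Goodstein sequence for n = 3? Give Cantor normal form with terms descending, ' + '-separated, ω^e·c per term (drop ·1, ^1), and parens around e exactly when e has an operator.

step 0: 3 = 2 + 1; sub 3 for 2: 3 + 1; = 4; G_1 = 4−1 = 3
step 1: 3 = 3; sub 4 for 3: 4; = 4; G_2 = 4−1 = 3
step 2: 3 = 3; sub 5 for 4: 3; = 3; G_3 = 3−1 = 2

3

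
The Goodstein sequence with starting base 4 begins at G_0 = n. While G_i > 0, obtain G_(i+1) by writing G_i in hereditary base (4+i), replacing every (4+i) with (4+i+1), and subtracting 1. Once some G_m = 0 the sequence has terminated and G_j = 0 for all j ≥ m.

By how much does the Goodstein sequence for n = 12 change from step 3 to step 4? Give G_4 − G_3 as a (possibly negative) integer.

1

G_0=12  [base 4] 3·4  →[4↦5]→  3·5 = 15  −1 ⇒ G_1=14
G_1=14  [base 5] 2·5 + 4  →[5↦6]→  2·6 + 4 = 16  −1 ⇒ G_2=15
G_2=15  [base 6] 2·6 + 3  →[6↦7]→  2·7 + 3 = 17  −1 ⇒ G_3=16
G_3=16  [base 7] 2·7 + 2  →[7↦8]→  2·8 + 2 = 18  −1 ⇒ G_4=17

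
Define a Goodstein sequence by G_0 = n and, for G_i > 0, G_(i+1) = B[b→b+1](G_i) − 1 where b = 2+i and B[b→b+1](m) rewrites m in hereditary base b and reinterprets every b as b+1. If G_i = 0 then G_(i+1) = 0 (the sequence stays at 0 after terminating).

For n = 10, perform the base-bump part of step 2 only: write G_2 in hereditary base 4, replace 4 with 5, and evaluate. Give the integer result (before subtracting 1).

G_0 = 10. HB_2(10) = 2^(2 + 1) + 2. Bump = 84. G_1 = 83.
G_1 = 83. HB_3(83) = 3^(3 + 1) + 2. Bump = 1026. G_2 = 1025.

15626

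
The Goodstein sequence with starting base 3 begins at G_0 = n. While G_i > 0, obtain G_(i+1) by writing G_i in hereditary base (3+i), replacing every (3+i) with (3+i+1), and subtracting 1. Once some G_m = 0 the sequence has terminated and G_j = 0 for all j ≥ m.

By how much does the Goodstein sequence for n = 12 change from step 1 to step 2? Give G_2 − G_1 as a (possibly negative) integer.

8

(0) 12|_3 = 3^2 + 3 ↦ 4^2 + 4|_4 = 20 ⇒ 19
(1) 19|_4 = 4^2 + 3 ↦ 5^2 + 3|_5 = 28 ⇒ 27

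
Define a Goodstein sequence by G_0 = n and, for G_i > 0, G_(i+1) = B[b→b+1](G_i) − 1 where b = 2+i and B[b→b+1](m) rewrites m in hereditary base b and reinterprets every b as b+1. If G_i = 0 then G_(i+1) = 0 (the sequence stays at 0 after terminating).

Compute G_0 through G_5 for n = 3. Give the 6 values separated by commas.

3, 3, 3, 2, 1, 0

[0] 3 ≡ 2 + 1 (base 2). Lift 3: 4. −1: 3.
[1] 3 ≡ 3 (base 3). Lift 4: 4. −1: 3.
[2] 3 ≡ 3 (base 4). Lift 5: 3. −1: 2.
[3] 2 ≡ 2 (base 5). Lift 6: 2. −1: 1.
[4] 1 ≡ 1 (base 6). Lift 7: 1. −1: 0.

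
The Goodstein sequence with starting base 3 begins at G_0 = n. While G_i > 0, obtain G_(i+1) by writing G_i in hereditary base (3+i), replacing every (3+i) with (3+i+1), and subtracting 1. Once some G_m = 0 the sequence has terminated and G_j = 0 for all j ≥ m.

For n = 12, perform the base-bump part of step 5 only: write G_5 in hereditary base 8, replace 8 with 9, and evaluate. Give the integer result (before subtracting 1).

step 0: 12 = 3^2 + 3; sub 4 for 3: 4^2 + 4; = 20; G_1 = 20−1 = 19
step 1: 19 = 4^2 + 3; sub 5 for 4: 5^2 + 3; = 28; G_2 = 28−1 = 27
step 2: 27 = 5^2 + 2; sub 6 for 5: 6^2 + 2; = 38; G_3 = 38−1 = 37
step 3: 37 = 6^2 + 1; sub 7 for 6: 7^2 + 1; = 50; G_4 = 50−1 = 49
step 4: 49 = 7^2; sub 8 for 7: 8^2; = 64; G_5 = 64−1 = 63
step 5: 63 = 7·8 + 7; sub 9 for 8: 7·9 + 7; = 70; G_6 = 70−1 = 69

70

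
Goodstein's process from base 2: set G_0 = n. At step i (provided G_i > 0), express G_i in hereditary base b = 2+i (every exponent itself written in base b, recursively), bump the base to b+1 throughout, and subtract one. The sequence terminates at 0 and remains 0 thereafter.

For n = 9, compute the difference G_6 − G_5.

47861573

[0] 9 ≡ 2^(2 + 1) + 1 (base 2). Lift 3: 82. −1: 81.
[1] 81 ≡ 3^(3 + 1) (base 3). Lift 4: 1024. −1: 1023.
[2] 1023 ≡ 3·4^4 + 3·4^3 + 3·4^2 + 3·4 + 3 (base 4). Lift 5: 9843. −1: 9842.
[3] 9842 ≡ 3·5^5 + 3·5^3 + 3·5^2 + 3·5 + 2 (base 5). Lift 6: 140744. −1: 140743.
[4] 140743 ≡ 3·6^6 + 3·6^3 + 3·6^2 + 3·6 + 1 (base 6). Lift 7: 2471827. −1: 2471826.
[5] 2471826 ≡ 3·7^7 + 3·7^3 + 3·7^2 + 3·7 (base 7). Lift 8: 50333400. −1: 50333399.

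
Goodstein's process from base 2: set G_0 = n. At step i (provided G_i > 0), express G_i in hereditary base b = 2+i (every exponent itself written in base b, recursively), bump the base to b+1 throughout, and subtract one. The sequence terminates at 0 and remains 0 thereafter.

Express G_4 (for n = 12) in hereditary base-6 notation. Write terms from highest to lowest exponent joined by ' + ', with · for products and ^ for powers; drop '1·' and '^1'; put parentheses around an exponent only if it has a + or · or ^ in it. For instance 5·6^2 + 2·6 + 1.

6^(6 + 1) + 2·6^2 + 6 + 5

G_0 = 12. HB_2(12) = 2^(2 + 1) + 2^2. Bump = 108. G_1 = 107.
G_1 = 107. HB_3(107) = 3^(3 + 1) + 2·3^2 + 2·3 + 2. Bump = 1066. G_2 = 1065.
G_2 = 1065. HB_4(1065) = 4^(4 + 1) + 2·4^2 + 2·4 + 1. Bump = 15686. G_3 = 15685.
G_3 = 15685. HB_5(15685) = 5^(5 + 1) + 2·5^2 + 2·5. Bump = 280020. G_4 = 280019.
G_4 = 280019. HB_6(280019) = 6^(6 + 1) + 2·6^2 + 6 + 5. Bump = 5764911. G_5 = 5764910.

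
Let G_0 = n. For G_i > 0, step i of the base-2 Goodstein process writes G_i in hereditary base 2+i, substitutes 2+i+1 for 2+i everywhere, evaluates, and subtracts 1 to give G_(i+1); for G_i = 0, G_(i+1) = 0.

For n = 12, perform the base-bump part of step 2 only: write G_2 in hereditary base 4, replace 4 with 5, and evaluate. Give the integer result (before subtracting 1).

(0) 12|_2 = 2^(2 + 1) + 2^2 ↦ 3^(3 + 1) + 3^3|_3 = 108 ⇒ 107
(1) 107|_3 = 3^(3 + 1) + 2·3^2 + 2·3 + 2 ↦ 4^(4 + 1) + 2·4^2 + 2·4 + 2|_4 = 1066 ⇒ 1065

15686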